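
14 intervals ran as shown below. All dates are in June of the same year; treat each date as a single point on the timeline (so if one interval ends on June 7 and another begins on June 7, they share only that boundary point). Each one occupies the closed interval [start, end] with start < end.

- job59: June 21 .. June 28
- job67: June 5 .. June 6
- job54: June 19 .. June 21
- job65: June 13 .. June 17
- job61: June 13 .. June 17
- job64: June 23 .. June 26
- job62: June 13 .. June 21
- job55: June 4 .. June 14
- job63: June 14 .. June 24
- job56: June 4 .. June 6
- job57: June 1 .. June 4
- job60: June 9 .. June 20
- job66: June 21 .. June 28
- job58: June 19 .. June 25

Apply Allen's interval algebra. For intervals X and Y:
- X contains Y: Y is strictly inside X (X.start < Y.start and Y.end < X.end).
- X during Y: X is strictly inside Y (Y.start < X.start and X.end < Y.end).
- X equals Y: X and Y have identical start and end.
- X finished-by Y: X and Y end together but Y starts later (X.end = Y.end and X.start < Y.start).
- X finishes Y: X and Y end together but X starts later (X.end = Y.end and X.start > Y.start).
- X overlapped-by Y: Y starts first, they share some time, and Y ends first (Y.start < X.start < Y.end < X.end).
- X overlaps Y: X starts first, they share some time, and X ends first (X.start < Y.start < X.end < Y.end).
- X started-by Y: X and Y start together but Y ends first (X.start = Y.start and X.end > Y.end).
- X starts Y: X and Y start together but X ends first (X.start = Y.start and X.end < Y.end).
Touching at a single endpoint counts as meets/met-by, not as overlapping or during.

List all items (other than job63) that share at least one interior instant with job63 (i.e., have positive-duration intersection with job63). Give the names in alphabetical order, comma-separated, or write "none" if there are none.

job54, job58, job59, job60, job61, job62, job64, job65, job66

Target job63 = [June 14, June 24].
job54 [June 19, June 21] → during → yes.
job55 [June 4, June 14] → meets → no.
job56 [June 4, June 6] → before → no.
job57 [June 1, June 4] → before → no.
job58 [June 19, June 25] → overlapped-by → yes.
job59 [June 21, June 28] → overlapped-by → yes.
job60 [June 9, June 20] → overlaps → yes.
job61 [June 13, June 17] → overlaps → yes.
job62 [June 13, June 21] → overlaps → yes.
job64 [June 23, June 26] → overlapped-by → yes.
job65 [June 13, June 17] → overlaps → yes.
job66 [June 21, June 28] → overlapped-by → yes.
job67 [June 5, June 6] → before → no.
Result: job54, job58, job59, job60, job61, job62, job64, job65, job66.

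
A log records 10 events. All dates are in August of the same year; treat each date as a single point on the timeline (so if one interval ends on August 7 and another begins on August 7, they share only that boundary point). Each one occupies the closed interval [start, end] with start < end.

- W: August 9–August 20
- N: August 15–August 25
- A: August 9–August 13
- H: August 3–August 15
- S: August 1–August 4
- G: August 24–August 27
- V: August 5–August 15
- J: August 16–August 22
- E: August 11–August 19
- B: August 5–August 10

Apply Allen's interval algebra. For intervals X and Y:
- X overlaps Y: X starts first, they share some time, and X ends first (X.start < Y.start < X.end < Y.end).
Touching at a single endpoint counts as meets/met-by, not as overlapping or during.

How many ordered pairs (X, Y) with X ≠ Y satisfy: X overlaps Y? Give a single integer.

Checking all 90 ordered pairs for relation 'overlaps'; matching pairs in alphabetical order:
(A, E): A overlaps E ✓
(B, A): B overlaps A ✓
(B, W): B overlaps W ✓
(E, J): E overlaps J ✓
(E, N): E overlaps N ✓
(H, E): H overlaps E ✓
(H, W): H overlaps W ✓
(N, G): N overlaps G ✓
(S, H): S overlaps H ✓
(V, E): V overlaps E ✓
(V, W): V overlaps W ✓
(W, J): W overlaps J ✓
(W, N): W overlaps N ✓
Count: 13.

13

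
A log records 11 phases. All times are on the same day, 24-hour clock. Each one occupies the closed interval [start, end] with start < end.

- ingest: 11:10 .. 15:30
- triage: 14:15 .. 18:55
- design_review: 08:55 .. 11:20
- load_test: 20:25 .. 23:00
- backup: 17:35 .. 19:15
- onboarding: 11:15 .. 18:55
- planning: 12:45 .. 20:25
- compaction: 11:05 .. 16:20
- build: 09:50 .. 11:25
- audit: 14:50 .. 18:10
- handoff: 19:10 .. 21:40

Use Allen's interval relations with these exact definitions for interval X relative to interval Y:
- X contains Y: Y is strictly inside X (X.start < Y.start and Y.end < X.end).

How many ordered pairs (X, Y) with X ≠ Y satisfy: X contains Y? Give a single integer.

Checking all 110 ordered pairs for relation 'contains'; matching pairs in alphabetical order:
(compaction, ingest): compaction contains ingest ✓
(onboarding, audit): onboarding contains audit ✓
(planning, audit): planning contains audit ✓
(planning, backup): planning contains backup ✓
(planning, triage): planning contains triage ✓
(triage, audit): triage contains audit ✓
Count: 6.

6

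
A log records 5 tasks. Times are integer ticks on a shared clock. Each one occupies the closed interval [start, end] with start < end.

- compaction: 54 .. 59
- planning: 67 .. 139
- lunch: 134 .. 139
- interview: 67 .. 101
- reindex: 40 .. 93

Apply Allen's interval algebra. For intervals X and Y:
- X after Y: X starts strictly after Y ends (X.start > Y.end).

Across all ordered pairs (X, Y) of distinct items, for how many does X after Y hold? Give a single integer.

5

Checking all 20 ordered pairs for relation 'after'; matching pairs in alphabetical order:
(interview, compaction): interview after compaction ✓
(lunch, compaction): lunch after compaction ✓
(lunch, interview): lunch after interview ✓
(lunch, reindex): lunch after reindex ✓
(planning, compaction): planning after compaction ✓
Count: 5.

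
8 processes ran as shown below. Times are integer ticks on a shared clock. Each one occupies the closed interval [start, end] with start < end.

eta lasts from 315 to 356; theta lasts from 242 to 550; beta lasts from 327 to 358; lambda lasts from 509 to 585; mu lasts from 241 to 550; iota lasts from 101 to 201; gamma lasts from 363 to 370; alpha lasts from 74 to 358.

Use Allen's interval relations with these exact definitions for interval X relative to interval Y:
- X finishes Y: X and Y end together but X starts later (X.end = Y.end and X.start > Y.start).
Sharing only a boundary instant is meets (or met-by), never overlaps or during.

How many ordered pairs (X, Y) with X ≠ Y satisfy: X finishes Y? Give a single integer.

2

Checking all 56 ordered pairs for relation 'finishes'; matching pairs in alphabetical order:
(beta, alpha): beta finishes alpha ✓
(theta, mu): theta finishes mu ✓
Count: 2.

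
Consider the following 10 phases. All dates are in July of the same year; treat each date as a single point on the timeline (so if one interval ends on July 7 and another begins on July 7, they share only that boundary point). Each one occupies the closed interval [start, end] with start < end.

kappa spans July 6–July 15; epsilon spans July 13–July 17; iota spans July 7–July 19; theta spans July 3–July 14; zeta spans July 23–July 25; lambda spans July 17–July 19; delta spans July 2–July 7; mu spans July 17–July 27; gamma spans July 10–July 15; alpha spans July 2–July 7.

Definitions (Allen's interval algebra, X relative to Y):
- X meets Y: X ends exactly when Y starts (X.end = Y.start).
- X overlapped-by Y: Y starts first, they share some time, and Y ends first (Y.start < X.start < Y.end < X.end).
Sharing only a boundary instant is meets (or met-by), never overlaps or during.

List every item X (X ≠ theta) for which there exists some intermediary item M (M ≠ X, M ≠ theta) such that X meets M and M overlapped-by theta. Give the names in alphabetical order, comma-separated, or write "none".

alpha, delta

Target theta = [July 3, July 14].
Intermediaries M with M overlapped-by theta: epsilon, gamma, iota, kappa.
Via epsilon — items with X meets epsilon: none.
Via gamma — items with X meets gamma: none.
Via iota — items with X meets iota: alpha, delta.
Via kappa — items with X meets kappa: none.
Union: alpha, delta.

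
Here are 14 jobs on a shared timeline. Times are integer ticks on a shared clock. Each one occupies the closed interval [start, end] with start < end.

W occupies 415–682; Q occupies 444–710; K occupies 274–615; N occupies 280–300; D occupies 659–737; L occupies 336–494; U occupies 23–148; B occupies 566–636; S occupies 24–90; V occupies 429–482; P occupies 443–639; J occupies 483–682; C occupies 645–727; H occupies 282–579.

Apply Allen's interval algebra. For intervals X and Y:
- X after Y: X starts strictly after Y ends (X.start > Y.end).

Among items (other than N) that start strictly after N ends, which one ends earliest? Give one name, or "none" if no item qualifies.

V

Target N = [280, 300].
B [566, 636] → after → candidate.
C [645, 727] → after → candidate.
D [659, 737] → after → candidate.
H [282, 579] → overlapped-by → excluded.
J [483, 682] → after → candidate.
K [274, 615] → contains → excluded.
L [336, 494] → after → candidate.
P [443, 639] → after → candidate.
Q [444, 710] → after → candidate.
S [24, 90] → before → excluded.
U [23, 148] → before → excluded.
V [429, 482] → after → candidate.
W [415, 682] → after → candidate.
Among candidates, earliest end is 482 → V.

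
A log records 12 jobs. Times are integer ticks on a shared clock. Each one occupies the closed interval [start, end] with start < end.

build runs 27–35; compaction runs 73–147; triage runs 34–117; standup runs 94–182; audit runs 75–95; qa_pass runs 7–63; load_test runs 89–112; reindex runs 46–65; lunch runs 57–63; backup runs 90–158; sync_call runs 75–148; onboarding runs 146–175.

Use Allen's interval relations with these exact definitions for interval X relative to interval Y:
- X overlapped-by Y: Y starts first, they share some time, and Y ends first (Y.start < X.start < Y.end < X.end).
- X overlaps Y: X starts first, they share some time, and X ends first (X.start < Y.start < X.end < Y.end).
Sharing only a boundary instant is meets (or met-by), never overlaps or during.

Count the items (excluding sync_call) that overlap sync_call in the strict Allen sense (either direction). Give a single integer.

5

Target sync_call = [75, 148].
audit [75, 95] → starts → no.
backup [90, 158] → overlapped-by → counts.
build [27, 35] → before → no.
compaction [73, 147] → overlaps → counts.
load_test [89, 112] → during → no.
lunch [57, 63] → before → no.
onboarding [146, 175] → overlapped-by → counts.
qa_pass [7, 63] → before → no.
reindex [46, 65] → before → no.
standup [94, 182] → overlapped-by → counts.
triage [34, 117] → overlaps → counts.
Total: 5.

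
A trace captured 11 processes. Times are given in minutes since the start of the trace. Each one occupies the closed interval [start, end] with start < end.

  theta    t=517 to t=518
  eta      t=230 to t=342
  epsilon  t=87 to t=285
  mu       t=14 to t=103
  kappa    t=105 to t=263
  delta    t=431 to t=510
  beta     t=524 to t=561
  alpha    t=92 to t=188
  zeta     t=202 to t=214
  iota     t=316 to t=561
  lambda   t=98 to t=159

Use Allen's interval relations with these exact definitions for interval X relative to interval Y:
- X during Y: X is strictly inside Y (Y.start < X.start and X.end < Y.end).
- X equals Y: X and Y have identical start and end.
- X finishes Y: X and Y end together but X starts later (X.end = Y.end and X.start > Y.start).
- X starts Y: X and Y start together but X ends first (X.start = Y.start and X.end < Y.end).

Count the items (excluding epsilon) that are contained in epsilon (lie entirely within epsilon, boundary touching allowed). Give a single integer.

4

Target epsilon = [t=87, t=285].
alpha [t=92, t=188] → during → counts.
beta [t=524, t=561] → after → no.
delta [t=431, t=510] → after → no.
eta [t=230, t=342] → overlapped-by → no.
iota [t=316, t=561] → after → no.
kappa [t=105, t=263] → during → counts.
lambda [t=98, t=159] → during → counts.
mu [t=14, t=103] → overlaps → no.
theta [t=517, t=518] → after → no.
zeta [t=202, t=214] → during → counts.
Total: 4.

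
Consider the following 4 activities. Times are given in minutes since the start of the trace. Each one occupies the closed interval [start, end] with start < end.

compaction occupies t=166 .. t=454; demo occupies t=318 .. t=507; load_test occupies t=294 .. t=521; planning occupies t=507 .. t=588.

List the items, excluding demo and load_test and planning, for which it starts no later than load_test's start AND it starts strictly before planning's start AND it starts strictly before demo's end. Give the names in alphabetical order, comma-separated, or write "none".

compaction

Conditions: its start is no later than load_test's start (X.start <= t=294) AND its start is strictly before planning's start (X.start < t=507) AND its start is strictly before demo's end (X.start < t=507).
compaction: start t=166 <= t=294? ✓; start t=166 < t=507? ✓; start t=166 < t=507? ✓ → yes.
Result: compaction.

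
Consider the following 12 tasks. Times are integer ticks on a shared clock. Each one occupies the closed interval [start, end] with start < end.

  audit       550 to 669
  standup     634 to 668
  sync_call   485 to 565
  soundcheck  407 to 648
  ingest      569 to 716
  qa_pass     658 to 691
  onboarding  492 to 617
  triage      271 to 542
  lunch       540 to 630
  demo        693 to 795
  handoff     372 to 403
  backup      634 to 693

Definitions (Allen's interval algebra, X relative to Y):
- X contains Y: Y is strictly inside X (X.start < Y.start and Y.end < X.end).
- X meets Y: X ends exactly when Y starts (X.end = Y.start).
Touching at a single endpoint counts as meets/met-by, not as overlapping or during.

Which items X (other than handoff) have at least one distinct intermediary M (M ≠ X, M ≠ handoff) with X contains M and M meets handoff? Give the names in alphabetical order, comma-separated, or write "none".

Target handoff = [372, 403].
Intermediaries M with M meets handoff: none.
Union: none.

none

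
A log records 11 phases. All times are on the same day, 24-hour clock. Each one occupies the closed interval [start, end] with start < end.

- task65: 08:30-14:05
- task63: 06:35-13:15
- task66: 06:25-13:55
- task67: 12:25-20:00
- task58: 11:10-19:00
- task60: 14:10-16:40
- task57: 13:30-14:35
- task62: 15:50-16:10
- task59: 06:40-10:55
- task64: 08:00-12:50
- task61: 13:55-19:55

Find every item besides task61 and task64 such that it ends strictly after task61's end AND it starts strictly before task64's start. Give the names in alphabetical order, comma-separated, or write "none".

Conditions: its end is strictly after task61's end (X.end > 19:55) AND its start is strictly before task64's start (X.start < 08:00).
task57: end 14:35 > 19:55? ✗; start 13:30 < 08:00? ✗ → no.
task58: end 19:00 > 19:55? ✗; start 11:10 < 08:00? ✗ → no.
task59: end 10:55 > 19:55? ✗; start 06:40 < 08:00? ✓ → no.
task60: end 16:40 > 19:55? ✗; start 14:10 < 08:00? ✗ → no.
task62: end 16:10 > 19:55? ✗; start 15:50 < 08:00? ✗ → no.
task63: end 13:15 > 19:55? ✗; start 06:35 < 08:00? ✓ → no.
task65: end 14:05 > 19:55? ✗; start 08:30 < 08:00? ✗ → no.
task66: end 13:55 > 19:55? ✗; start 06:25 < 08:00? ✓ → no.
task67: end 20:00 > 19:55? ✓; start 12:25 < 08:00? ✗ → no.
Result: none.

none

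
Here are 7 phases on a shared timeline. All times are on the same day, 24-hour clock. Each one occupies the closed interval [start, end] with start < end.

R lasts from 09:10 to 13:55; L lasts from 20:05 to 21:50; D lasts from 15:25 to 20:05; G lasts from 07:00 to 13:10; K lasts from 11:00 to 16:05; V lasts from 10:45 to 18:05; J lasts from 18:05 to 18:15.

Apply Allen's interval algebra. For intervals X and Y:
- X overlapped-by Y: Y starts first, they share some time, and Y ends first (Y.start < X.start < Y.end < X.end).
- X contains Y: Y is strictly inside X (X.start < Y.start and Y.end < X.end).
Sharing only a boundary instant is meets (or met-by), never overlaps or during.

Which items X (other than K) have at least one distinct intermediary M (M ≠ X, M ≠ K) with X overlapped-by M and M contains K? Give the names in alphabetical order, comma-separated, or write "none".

Target K = [11:00, 16:05].
Intermediaries M with M contains K: V.
Via V — items with X overlapped-by V: D.
Union: D.

D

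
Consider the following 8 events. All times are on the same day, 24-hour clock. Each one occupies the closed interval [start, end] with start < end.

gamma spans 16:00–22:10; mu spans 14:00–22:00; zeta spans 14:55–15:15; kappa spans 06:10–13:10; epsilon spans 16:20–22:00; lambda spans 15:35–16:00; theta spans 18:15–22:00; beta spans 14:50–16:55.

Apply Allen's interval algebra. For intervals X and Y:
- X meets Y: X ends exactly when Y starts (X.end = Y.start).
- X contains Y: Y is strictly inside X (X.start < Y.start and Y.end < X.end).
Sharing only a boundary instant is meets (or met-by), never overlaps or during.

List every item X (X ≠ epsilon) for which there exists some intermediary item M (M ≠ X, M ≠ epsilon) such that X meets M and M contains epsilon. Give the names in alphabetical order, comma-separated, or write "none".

Target epsilon = [16:20, 22:00].
Intermediaries M with M contains epsilon: gamma.
Via gamma — items with X meets gamma: lambda.
Union: lambda.

lambda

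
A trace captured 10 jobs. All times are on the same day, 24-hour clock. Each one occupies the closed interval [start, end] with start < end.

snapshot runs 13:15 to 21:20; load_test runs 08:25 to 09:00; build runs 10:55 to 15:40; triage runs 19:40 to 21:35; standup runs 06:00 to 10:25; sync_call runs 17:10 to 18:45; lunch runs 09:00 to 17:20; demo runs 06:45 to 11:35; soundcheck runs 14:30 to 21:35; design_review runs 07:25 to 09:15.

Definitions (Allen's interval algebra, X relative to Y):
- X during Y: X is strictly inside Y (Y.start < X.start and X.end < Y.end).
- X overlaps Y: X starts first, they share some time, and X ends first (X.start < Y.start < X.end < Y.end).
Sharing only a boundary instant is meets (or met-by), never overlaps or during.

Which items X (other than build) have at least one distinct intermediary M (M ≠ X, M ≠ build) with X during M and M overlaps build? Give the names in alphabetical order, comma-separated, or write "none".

Target build = [10:55, 15:40].
Intermediaries M with M overlaps build: demo.
Via demo — items with X during demo: design_review, load_test.
Union: design_review, load_test.

design_review, load_test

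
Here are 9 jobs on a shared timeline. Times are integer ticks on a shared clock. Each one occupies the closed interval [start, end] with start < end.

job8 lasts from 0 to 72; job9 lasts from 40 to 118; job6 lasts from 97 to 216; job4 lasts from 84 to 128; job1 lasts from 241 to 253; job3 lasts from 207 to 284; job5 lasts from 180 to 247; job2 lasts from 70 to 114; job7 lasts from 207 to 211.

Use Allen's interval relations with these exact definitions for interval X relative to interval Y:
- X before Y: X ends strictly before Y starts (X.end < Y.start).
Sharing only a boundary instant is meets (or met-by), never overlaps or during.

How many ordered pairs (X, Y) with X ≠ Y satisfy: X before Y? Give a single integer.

Checking all 72 ordered pairs for relation 'before'; matching pairs in alphabetical order:
(job2, job1): job2 before job1 ✓
(job2, job3): job2 before job3 ✓
(job2, job5): job2 before job5 ✓
(job2, job7): job2 before job7 ✓
(job4, job1): job4 before job1 ✓
(job4, job3): job4 before job3 ✓
(job4, job5): job4 before job5 ✓
(job4, job7): job4 before job7 ✓
(job6, job1): job6 before job1 ✓
(job7, job1): job7 before job1 ✓
(job8, job1): job8 before job1 ✓
(job8, job3): job8 before job3 ✓
(job8, job4): job8 before job4 ✓
(job8, job5): job8 before job5 ✓
(job8, job6): job8 before job6 ✓
(job8, job7): job8 before job7 ✓
(job9, job1): job9 before job1 ✓
(job9, job3): job9 before job3 ✓
(job9, job5): job9 before job5 ✓
(job9, job7): job9 before job7 ✓
Count: 20.

20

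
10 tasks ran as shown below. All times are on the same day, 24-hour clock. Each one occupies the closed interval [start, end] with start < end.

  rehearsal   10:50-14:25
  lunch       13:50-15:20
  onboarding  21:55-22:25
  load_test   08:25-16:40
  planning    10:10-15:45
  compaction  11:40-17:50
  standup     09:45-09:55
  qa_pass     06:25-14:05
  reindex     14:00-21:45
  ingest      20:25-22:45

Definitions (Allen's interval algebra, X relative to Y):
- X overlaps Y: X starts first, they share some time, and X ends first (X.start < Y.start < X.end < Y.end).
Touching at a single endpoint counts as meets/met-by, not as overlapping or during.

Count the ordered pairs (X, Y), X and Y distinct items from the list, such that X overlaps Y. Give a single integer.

Checking all 90 ordered pairs for relation 'overlaps'; matching pairs in alphabetical order:
(compaction, reindex): compaction overlaps reindex ✓
(load_test, compaction): load_test overlaps compaction ✓
(load_test, reindex): load_test overlaps reindex ✓
(lunch, reindex): lunch overlaps reindex ✓
(planning, compaction): planning overlaps compaction ✓
(planning, reindex): planning overlaps reindex ✓
(qa_pass, compaction): qa_pass overlaps compaction ✓
(qa_pass, load_test): qa_pass overlaps load_test ✓
(qa_pass, lunch): qa_pass overlaps lunch ✓
(qa_pass, planning): qa_pass overlaps planning ✓
(qa_pass, rehearsal): qa_pass overlaps rehearsal ✓
(qa_pass, reindex): qa_pass overlaps reindex ✓
(rehearsal, compaction): rehearsal overlaps compaction ✓
(rehearsal, lunch): rehearsal overlaps lunch ✓
(rehearsal, reindex): rehearsal overlaps reindex ✓
(reindex, ingest): reindex overlaps ingest ✓
Count: 16.

16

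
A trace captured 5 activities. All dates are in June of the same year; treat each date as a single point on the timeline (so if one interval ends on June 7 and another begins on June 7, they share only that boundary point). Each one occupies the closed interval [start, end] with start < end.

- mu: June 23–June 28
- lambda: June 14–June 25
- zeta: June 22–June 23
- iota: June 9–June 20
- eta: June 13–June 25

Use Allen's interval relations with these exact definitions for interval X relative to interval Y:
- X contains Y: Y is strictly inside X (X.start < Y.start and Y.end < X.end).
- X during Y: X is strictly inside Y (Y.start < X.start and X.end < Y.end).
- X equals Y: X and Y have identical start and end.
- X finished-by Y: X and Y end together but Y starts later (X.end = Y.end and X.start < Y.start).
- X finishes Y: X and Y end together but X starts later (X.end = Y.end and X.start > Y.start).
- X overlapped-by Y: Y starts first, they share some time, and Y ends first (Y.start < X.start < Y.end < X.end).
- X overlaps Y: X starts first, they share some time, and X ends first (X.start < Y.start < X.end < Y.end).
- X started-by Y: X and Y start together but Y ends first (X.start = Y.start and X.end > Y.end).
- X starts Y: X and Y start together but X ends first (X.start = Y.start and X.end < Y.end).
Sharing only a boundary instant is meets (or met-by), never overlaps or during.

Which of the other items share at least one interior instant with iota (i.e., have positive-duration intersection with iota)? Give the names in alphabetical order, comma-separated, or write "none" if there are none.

eta, lambda

Target iota = [June 9, June 20].
eta [June 13, June 25] → overlapped-by → yes.
lambda [June 14, June 25] → overlapped-by → yes.
mu [June 23, June 28] → after → no.
zeta [June 22, June 23] → after → no.
Result: eta, lambda.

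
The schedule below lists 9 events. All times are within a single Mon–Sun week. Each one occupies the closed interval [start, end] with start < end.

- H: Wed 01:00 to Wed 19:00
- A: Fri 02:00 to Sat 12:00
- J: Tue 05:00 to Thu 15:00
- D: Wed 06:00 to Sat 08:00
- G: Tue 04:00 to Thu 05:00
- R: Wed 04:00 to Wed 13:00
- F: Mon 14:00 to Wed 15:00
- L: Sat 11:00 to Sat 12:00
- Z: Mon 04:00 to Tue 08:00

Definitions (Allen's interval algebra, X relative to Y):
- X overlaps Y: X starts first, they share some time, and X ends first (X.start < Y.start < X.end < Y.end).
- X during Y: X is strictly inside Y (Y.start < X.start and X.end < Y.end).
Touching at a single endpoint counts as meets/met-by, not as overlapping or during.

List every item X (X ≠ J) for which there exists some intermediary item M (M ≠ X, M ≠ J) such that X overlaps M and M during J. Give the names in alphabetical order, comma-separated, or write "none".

F

Target J = [Tue 05:00, Thu 15:00].
Intermediaries M with M during J: H, R.
Via H — items with X overlaps H: F.
Via R — items with X overlaps R: none.
Union: F.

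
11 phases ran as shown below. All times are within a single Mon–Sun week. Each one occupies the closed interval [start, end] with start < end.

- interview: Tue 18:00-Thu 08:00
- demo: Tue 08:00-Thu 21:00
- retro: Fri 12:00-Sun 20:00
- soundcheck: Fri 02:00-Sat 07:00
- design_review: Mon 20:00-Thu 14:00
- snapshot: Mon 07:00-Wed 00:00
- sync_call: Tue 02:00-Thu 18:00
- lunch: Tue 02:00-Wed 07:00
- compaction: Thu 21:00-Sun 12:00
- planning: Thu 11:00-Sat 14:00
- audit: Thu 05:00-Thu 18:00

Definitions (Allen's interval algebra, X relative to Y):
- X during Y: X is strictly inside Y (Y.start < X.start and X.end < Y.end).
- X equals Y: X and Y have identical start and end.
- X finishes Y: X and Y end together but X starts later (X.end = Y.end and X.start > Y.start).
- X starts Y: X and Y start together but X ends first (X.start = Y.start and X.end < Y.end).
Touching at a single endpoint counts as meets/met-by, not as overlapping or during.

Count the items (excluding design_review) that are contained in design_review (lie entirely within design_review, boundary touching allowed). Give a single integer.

2

Target design_review = [Mon 20:00, Thu 14:00].
audit [Thu 05:00, Thu 18:00] → overlapped-by → no.
compaction [Thu 21:00, Sun 12:00] → after → no.
demo [Tue 08:00, Thu 21:00] → overlapped-by → no.
interview [Tue 18:00, Thu 08:00] → during → counts.
lunch [Tue 02:00, Wed 07:00] → during → counts.
planning [Thu 11:00, Sat 14:00] → overlapped-by → no.
retro [Fri 12:00, Sun 20:00] → after → no.
snapshot [Mon 07:00, Wed 00:00] → overlaps → no.
soundcheck [Fri 02:00, Sat 07:00] → after → no.
sync_call [Tue 02:00, Thu 18:00] → overlapped-by → no.
Total: 2.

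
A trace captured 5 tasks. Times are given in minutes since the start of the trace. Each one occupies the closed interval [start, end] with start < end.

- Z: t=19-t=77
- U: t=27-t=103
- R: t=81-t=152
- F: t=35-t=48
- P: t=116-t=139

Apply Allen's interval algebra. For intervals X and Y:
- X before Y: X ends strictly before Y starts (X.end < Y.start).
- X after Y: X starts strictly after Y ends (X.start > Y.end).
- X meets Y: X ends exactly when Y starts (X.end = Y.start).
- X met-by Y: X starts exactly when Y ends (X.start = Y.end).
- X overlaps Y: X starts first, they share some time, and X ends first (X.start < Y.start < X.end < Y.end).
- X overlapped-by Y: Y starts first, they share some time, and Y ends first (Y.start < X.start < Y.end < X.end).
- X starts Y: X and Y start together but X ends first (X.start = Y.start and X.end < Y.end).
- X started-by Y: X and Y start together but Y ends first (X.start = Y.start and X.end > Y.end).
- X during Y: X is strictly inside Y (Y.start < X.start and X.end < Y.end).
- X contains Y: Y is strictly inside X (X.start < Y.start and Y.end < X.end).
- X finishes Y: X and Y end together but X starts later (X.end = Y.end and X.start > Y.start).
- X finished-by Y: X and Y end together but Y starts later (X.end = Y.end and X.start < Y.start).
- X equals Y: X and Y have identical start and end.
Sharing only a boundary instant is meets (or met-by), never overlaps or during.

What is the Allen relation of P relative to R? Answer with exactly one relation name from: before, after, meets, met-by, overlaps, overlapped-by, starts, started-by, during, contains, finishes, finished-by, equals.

P = [t=116, t=139]; R = [t=81, t=152].
Compare endpoints: P.start > R.start, P.start < R.end, P.end > R.start, P.end < R.end.
That pattern is 'during'.

during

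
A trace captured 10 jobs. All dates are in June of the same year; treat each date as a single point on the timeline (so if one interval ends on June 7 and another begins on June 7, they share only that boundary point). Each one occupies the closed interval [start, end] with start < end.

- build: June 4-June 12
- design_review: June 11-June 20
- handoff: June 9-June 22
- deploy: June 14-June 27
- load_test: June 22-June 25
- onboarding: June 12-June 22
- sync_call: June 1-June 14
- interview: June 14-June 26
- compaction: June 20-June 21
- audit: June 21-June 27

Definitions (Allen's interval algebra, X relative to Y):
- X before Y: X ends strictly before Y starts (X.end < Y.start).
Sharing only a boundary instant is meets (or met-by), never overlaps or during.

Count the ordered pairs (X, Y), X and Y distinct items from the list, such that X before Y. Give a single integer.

11

Checking all 90 ordered pairs for relation 'before'; matching pairs in alphabetical order:
(build, audit): build before audit ✓
(build, compaction): build before compaction ✓
(build, deploy): build before deploy ✓
(build, interview): build before interview ✓
(build, load_test): build before load_test ✓
(compaction, load_test): compaction before load_test ✓
(design_review, audit): design_review before audit ✓
(design_review, load_test): design_review before load_test ✓
(sync_call, audit): sync_call before audit ✓
(sync_call, compaction): sync_call before compaction ✓
(sync_call, load_test): sync_call before load_test ✓
Count: 11.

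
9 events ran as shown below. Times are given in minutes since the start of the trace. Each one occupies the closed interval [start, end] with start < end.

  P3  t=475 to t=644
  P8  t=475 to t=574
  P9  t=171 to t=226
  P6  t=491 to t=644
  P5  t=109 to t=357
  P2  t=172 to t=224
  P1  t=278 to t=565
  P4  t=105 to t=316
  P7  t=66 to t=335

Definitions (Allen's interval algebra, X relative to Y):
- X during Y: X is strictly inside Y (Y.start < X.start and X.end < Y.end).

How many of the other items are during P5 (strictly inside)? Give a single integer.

2

Target P5 = [t=109, t=357].
P1 [t=278, t=565] → overlapped-by → no.
P2 [t=172, t=224] → during → counts.
P3 [t=475, t=644] → after → no.
P4 [t=105, t=316] → overlaps → no.
P6 [t=491, t=644] → after → no.
P7 [t=66, t=335] → overlaps → no.
P8 [t=475, t=574] → after → no.
P9 [t=171, t=226] → during → counts.
Total: 2.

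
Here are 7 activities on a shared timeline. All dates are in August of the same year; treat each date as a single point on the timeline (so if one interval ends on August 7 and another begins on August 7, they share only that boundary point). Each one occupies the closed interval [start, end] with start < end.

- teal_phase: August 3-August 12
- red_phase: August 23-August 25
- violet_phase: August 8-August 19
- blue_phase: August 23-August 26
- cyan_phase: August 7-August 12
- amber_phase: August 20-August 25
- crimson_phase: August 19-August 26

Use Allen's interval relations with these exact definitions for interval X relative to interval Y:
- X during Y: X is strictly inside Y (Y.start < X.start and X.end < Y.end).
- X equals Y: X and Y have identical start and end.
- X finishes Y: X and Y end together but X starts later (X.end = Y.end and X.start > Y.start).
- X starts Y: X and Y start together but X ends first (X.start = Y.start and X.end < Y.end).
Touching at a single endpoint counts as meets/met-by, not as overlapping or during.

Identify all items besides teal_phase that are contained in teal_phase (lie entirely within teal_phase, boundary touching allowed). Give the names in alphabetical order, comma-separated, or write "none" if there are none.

cyan_phase

Target teal_phase = [August 3, August 12].
amber_phase [August 20, August 25] → after → no.
blue_phase [August 23, August 26] → after → no.
crimson_phase [August 19, August 26] → after → no.
cyan_phase [August 7, August 12] → finishes → yes.
red_phase [August 23, August 25] → after → no.
violet_phase [August 8, August 19] → overlapped-by → no.
Result: cyan_phase.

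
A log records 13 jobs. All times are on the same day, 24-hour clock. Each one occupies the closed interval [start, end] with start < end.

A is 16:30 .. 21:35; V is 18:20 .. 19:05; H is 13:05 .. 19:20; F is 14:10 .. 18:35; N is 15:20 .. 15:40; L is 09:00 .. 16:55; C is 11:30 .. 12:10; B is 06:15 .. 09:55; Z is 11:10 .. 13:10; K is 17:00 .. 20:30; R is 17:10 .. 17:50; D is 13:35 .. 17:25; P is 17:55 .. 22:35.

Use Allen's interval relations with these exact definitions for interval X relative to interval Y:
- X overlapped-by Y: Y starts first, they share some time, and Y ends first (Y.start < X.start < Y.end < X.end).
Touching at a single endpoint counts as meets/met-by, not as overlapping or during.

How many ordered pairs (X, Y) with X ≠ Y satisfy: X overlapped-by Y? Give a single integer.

Checking all 156 ordered pairs for relation 'overlapped-by'; matching pairs in alphabetical order:
(A, D): A overlapped-by D ✓
(A, F): A overlapped-by F ✓
(A, H): A overlapped-by H ✓
(A, L): A overlapped-by L ✓
(D, L): D overlapped-by L ✓
(F, D): F overlapped-by D ✓
(F, L): F overlapped-by L ✓
(H, L): H overlapped-by L ✓
(H, Z): H overlapped-by Z ✓
(K, D): K overlapped-by D ✓
(K, F): K overlapped-by F ✓
(K, H): K overlapped-by H ✓
(L, B): L overlapped-by B ✓
(P, A): P overlapped-by A ✓
(P, F): P overlapped-by F ✓
(P, H): P overlapped-by H ✓
(P, K): P overlapped-by K ✓
(R, D): R overlapped-by D ✓
(V, F): V overlapped-by F ✓
Count: 19.

19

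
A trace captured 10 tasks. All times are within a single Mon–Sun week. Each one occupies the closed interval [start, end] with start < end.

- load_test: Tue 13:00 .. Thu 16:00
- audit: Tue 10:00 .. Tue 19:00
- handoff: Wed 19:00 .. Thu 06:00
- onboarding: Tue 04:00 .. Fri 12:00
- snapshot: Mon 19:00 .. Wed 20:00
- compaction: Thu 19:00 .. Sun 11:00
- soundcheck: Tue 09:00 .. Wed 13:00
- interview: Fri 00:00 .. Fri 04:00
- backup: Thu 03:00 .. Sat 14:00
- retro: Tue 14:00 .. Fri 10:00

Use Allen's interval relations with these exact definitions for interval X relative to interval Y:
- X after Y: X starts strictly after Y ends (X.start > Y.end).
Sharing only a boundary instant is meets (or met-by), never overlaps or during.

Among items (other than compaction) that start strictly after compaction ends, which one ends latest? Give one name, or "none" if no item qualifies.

none

Target compaction = [Thu 19:00, Sun 11:00].
audit [Tue 10:00, Tue 19:00] → before → excluded.
backup [Thu 03:00, Sat 14:00] → overlaps → excluded.
handoff [Wed 19:00, Thu 06:00] → before → excluded.
interview [Fri 00:00, Fri 04:00] → during → excluded.
load_test [Tue 13:00, Thu 16:00] → before → excluded.
onboarding [Tue 04:00, Fri 12:00] → overlaps → excluded.
retro [Tue 14:00, Fri 10:00] → overlaps → excluded.
snapshot [Mon 19:00, Wed 20:00] → before → excluded.
soundcheck [Tue 09:00, Wed 13:00] → before → excluded.
No candidates → none.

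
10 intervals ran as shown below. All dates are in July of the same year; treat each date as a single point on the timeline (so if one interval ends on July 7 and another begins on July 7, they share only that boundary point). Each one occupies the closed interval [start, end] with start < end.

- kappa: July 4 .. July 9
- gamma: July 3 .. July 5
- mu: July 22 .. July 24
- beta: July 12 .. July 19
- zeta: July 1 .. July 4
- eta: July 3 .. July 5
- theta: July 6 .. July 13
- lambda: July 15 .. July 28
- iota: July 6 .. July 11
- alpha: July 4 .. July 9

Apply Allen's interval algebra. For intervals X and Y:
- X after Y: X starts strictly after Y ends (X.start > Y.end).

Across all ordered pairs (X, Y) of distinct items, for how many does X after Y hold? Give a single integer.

27

Checking all 90 ordered pairs for relation 'after'; matching pairs in alphabetical order:
(beta, alpha): beta after alpha ✓
(beta, eta): beta after eta ✓
(beta, gamma): beta after gamma ✓
(beta, iota): beta after iota ✓
(beta, kappa): beta after kappa ✓
(beta, zeta): beta after zeta ✓
(iota, eta): iota after eta ✓
(iota, gamma): iota after gamma ✓
(iota, zeta): iota after zeta ✓
(lambda, alpha): lambda after alpha ✓
(lambda, eta): lambda after eta ✓
(lambda, gamma): lambda after gamma ✓
(lambda, iota): lambda after iota ✓
(lambda, kappa): lambda after kappa ✓
(lambda, theta): lambda after theta ✓
(lambda, zeta): lambda after zeta ✓
(mu, alpha): mu after alpha ✓
(mu, beta): mu after beta ✓
(mu, eta): mu after eta ✓
(mu, gamma): mu after gamma ✓
(mu, iota): mu after iota ✓
(mu, kappa): mu after kappa ✓
(mu, theta): mu after theta ✓
(mu, zeta): mu after zeta ✓
... plus 3 further pairs not listed.
Count: 27.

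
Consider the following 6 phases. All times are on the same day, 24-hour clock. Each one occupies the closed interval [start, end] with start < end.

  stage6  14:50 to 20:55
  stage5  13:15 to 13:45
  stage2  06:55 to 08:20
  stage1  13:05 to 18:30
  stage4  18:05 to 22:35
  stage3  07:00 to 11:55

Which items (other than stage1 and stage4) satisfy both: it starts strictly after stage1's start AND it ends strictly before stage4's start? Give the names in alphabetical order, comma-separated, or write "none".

Conditions: its start is strictly after stage1's start (X.start > 13:05) AND its end is strictly before stage4's start (X.end < 18:05).
stage2: start 06:55 > 13:05? ✗; end 08:20 < 18:05? ✓ → no.
stage3: start 07:00 > 13:05? ✗; end 11:55 < 18:05? ✓ → no.
stage5: start 13:15 > 13:05? ✓; end 13:45 < 18:05? ✓ → yes.
stage6: start 14:50 > 13:05? ✓; end 20:55 < 18:05? ✗ → no.
Result: stage5.

stage5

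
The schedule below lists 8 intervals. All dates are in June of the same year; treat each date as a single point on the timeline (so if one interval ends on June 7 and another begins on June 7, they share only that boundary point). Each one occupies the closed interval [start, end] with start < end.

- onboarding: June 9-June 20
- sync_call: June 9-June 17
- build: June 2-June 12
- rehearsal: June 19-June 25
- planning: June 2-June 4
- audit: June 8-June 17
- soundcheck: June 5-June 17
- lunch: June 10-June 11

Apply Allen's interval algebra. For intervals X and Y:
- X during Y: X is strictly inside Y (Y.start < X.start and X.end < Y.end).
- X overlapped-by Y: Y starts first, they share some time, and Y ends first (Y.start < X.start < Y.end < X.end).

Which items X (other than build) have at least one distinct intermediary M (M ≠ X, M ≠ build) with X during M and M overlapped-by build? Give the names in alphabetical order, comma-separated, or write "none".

Target build = [June 2, June 12].
Intermediaries M with M overlapped-by build: audit, onboarding, soundcheck, sync_call.
Via audit — items with X during audit: lunch.
Via onboarding — items with X during onboarding: lunch.
Via soundcheck — items with X during soundcheck: lunch.
Via sync_call — items with X during sync_call: lunch.
Union: lunch.

lunch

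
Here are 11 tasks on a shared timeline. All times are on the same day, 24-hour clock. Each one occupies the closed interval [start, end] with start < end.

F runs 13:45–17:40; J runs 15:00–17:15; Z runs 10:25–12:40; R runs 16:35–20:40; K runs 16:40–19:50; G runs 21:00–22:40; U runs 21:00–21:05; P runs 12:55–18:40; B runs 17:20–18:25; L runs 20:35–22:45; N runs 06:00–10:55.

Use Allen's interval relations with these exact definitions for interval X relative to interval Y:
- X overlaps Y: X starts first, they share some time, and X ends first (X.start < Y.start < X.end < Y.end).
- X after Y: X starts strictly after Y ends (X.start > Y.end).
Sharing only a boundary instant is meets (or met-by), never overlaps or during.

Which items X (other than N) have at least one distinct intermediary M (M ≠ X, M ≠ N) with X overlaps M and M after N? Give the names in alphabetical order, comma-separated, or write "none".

Target N = [06:00, 10:55].
Intermediaries M with M after N: B, F, G, J, K, L, P, R, U.
Via B — items with X overlaps B: F.
Via F — items with X overlaps F: none.
Via G — items with X overlaps G: none.
Via J — items with X overlaps J: none.
Via K — items with X overlaps K: F, J, P.
Via L — items with X overlaps L: R.
Via P — items with X overlaps P: none.
Via R — items with X overlaps R: F, J, P.
Via U — items with X overlaps U: none.
Union: F, J, P, R.

F, J, P, R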